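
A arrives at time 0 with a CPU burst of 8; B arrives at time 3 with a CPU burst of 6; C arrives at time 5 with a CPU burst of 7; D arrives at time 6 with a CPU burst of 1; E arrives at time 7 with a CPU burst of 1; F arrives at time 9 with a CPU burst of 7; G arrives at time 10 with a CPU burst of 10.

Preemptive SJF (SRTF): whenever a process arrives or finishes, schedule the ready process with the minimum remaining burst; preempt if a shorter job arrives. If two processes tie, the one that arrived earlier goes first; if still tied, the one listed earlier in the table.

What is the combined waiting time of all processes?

Gantt: | A 0-6 | D 6-7 | E 7-8 | A 8-10 | B 10-16 | C 16-23 | F 23-30 | G 30-40 |
Completion: A=10  B=16  C=23  D=7  E=8  F=30  G=40
Turnaround (C−A): A=10  B=13  C=18  D=1  E=1  F=21  G=30
Waiting = turnaround − burst: A=2, B=7, C=11, D=0, E=0, F=14, G=20
Total waiting = 2 + 7 + 11 + 0 + 0 + 14 + 20 = 54

54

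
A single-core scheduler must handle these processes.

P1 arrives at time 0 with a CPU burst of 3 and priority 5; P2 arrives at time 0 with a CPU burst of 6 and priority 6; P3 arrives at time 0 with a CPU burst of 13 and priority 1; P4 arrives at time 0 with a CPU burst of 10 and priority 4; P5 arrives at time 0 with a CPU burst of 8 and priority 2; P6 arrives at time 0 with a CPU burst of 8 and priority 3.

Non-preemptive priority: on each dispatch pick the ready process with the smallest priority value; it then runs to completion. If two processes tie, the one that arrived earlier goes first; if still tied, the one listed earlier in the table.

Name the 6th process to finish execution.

Timeline: | P3 0-13 | P5 13-21 | P6 21-29 | P4 29-39 | P1 39-42 | P2 42-48 |
Completion: P1=42  P2=48  P3=13  P4=39  P5=21  P6=29
Finish order: P3 → P5 → P6 → P4 → P1 → P2

P2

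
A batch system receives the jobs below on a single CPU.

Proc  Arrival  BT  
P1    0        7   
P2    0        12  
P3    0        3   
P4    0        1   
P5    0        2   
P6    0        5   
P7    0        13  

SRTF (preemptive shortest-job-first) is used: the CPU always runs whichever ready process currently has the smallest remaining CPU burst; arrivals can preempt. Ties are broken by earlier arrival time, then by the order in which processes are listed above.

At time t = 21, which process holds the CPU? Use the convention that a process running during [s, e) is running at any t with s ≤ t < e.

Timeline: | P4 0-1 | P5 1-3 | P3 3-6 | P6 6-11 | P1 11-18 | P2 18-30 | P7 30-43 |
Completion: P1=18  P2=30  P3=6  P4=1  P5=3  P6=11  P7=43
Turnaround (C−A): P1=18  P2=30  P3=6  P4=1  P5=3  P6=11  P7=43

P2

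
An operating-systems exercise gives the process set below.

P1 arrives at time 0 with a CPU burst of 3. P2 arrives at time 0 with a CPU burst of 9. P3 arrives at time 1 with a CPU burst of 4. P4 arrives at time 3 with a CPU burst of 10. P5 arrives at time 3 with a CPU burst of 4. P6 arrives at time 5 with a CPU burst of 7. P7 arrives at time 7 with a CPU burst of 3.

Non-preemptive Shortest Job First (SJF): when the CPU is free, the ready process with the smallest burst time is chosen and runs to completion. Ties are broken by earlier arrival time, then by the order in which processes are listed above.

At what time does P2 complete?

Schedule: | P1 0-3 | P3 3-7 | P7 7-10 | P5 10-14 | P6 14-21 | P2 21-30 | P4 30-40 |
Completion: P1=3  P2=30  P3=7  P4=40  P5=14  P6=21  P7=10

30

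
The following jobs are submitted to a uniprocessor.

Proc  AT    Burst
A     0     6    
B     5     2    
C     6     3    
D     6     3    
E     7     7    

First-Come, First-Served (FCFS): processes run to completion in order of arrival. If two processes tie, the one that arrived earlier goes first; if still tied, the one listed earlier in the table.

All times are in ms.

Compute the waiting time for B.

Gantt: | A 0-6 | B 6-8 | C 8-11 | D 11-14 | E 14-21 |
Completion: A=6  B=8  C=11  D=14  E=21
Turnaround (C−A): A=6  B=3  C=5  D=8  E=14
Waiting(B) = turnaround − burst = 3 − 2 = 1

1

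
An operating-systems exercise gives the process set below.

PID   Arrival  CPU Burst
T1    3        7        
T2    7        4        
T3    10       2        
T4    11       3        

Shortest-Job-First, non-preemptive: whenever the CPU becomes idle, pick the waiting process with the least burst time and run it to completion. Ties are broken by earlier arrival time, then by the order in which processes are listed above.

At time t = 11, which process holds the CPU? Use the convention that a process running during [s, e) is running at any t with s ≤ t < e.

Gantt: | idle 0-3 | T1 3-10 | T3 10-12 | T4 12-15 | T2 15-19 |
Completion: T1=10  T2=19  T3=12  T4=15
Turnaround (C−A): T1=7  T2=12  T3=2  T4=4

T3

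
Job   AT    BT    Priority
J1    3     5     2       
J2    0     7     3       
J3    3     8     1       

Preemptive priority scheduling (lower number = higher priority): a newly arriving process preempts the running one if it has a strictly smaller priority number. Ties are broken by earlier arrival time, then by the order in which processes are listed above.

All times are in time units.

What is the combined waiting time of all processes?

Timeline: | J2 0-3 | J3 3-11 | J1 11-16 | J2 16-20 |
Completion: J1=16  J2=20  J3=11
Turnaround (C−A): J1=13  J2=20  J3=8
Waiting = turnaround − burst: J1=8, J2=13, J3=0
Total waiting = 8 + 13 + 0 = 21

21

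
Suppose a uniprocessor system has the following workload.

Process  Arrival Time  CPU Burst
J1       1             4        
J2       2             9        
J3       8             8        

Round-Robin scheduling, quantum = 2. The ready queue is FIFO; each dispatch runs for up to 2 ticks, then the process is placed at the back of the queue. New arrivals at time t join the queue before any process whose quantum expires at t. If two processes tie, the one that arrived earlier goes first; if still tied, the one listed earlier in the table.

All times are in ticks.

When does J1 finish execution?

Gantt: | idle 0-1 | J1 1-3 | J2 3-5 | J1 5-7 | J2 7-9 | J3 9-11 | J2 11-13 | J3 13-15 | J2 15-17 | J3 17-19 | J2 19-20 | J3 20-22 |
Completion: J1=7  J2=20  J3=22

7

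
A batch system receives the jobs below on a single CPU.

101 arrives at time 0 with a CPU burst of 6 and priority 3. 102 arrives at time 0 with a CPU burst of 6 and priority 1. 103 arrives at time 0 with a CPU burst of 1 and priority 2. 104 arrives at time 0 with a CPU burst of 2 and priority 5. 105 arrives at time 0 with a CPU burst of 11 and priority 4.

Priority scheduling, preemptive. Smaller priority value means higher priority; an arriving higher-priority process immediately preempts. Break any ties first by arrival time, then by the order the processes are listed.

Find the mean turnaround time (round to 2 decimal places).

Schedule: | 102 0-6 | 103 6-7 | 101 7-13 | 105 13-24 | 104 24-26 |
Completion: 101=13  102=6  103=7  104=26  105=24
Turnaround (C−A): 101=13  102=6  103=7  104=26  105=24
Turnaround times: 101=13, 102=6, 103=7, 104=26, 105=24
Average turnaround = (13+6+7+26+24) / 5 = 76/5 = 15.20

15.20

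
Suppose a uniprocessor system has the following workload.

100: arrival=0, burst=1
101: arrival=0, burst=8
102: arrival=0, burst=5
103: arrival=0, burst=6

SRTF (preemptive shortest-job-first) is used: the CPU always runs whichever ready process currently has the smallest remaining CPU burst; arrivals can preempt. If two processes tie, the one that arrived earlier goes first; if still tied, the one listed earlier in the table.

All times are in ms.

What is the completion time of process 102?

Timeline: | 100 0-1 | 102 1-6 | 103 6-12 | 101 12-20 |
Completion: 100=1  101=20  102=6  103=12

6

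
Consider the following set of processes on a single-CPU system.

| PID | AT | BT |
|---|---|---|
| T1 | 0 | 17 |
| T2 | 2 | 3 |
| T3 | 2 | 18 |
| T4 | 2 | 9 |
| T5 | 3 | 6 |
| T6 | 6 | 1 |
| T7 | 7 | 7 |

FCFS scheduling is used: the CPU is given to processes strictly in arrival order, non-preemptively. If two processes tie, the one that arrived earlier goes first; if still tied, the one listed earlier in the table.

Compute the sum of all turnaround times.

Schedule: | T1 0-17 | T2 17-20 | T3 20-38 | T4 38-47 | T5 47-53 | T6 53-54 | T7 54-61 |
Completion: T1=17  T2=20  T3=38  T4=47  T5=53  T6=54  T7=61
Turnaround (C−A): T1=17  T2=18  T3=36  T4=45  T5=50  T6=48  T7=54
Turnaround = completion − arrival: T1=17, T2=18, T3=36, T4=45, T5=50, T6=48, T7=54
Total turnaround = 17 + 18 + 36 + 45 + 50 + 48 + 54 = 268

268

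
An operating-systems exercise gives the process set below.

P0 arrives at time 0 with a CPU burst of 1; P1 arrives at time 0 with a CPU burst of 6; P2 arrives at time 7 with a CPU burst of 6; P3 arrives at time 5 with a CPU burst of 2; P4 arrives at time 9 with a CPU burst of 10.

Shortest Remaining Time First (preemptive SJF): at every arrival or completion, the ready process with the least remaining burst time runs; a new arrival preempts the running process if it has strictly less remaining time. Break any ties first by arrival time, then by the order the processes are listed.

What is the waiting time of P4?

6

Schedule: | P0 0-1 | P1 1-7 | P3 7-9 | P2 9-15 | P4 15-25 |
Completion: P0=1  P1=7  P2=15  P3=9  P4=25
Turnaround (C−A): P0=1  P1=7  P2=8  P3=4  P4=16
Waiting(P4) = turnaround − burst = 16 − 10 = 6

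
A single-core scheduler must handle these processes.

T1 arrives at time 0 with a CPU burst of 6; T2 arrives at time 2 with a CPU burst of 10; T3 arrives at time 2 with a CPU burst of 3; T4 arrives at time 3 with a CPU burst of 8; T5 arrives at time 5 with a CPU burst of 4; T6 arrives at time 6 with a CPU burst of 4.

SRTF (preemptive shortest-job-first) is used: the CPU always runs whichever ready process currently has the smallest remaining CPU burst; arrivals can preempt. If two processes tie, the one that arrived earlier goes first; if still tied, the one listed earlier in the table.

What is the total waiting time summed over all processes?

51

Gantt: | T1 0-2 | T3 2-5 | T1 5-9 | T5 9-13 | T6 13-17 | T4 17-25 | T2 25-35 |
Completion: T1=9  T2=35  T3=5  T4=25  T5=13  T6=17
Waiting = turnaround − burst: T1=3, T2=23, T3=0, T4=14, T5=4, T6=7
Total waiting = 3 + 23 + 0 + 14 + 4 + 7 = 51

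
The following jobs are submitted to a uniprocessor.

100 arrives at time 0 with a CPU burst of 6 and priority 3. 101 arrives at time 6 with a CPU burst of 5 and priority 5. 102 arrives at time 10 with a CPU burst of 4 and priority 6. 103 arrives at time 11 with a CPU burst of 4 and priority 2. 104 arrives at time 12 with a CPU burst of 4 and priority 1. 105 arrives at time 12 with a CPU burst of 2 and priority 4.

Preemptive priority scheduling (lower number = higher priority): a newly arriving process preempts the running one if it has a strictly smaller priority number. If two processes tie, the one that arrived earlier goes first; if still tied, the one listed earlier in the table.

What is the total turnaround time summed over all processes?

Gantt: | 100 0-6 | 101 6-11 | 103 11-12 | 104 12-16 | 103 16-19 | 105 19-21 | 102 21-25 |
Completion: 100=6  101=11  102=25  103=19  104=16  105=21
Turnaround (C−A): 100=6  101=5  102=15  103=8  104=4  105=9
Turnaround = completion − arrival: 100=6, 101=5, 102=15, 103=8, 104=4, 105=9
Total turnaround = 6 + 5 + 15 + 8 + 4 + 9 = 47

47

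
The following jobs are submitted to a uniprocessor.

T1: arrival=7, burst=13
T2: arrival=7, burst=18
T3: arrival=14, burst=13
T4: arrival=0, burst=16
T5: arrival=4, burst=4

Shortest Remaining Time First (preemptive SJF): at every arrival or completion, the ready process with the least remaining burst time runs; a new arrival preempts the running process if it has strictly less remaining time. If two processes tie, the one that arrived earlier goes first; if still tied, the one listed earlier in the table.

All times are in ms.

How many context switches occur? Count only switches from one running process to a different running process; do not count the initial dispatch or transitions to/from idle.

5

Gantt: | T4 0-4 | T5 4-8 | T4 8-20 | T1 20-33 | T3 33-46 | T2 46-64 |
Completion: T1=33  T2=64  T3=46  T4=20  T5=8
Turnaround (C−A): T1=26  T2=57  T3=32  T4=20  T5=4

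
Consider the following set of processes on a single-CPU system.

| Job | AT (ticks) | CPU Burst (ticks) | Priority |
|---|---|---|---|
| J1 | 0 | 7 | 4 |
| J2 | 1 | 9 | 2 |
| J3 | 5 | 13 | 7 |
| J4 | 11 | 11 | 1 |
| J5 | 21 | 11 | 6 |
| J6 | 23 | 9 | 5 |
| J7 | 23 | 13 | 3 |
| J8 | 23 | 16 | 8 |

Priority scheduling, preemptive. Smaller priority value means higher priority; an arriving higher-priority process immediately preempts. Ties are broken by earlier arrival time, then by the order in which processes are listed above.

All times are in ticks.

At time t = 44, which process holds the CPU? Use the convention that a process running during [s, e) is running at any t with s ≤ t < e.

J6

Timeline: | J1 0-1 | J2 1-10 | J1 10-11 | J4 11-22 | J1 22-23 | J7 23-36 | J1 36-40 | J6 40-49 | J5 49-60 | J3 60-73 | J8 73-89 |
Completion: J1=40  J2=10  J3=73  J4=22  J5=60  J6=49  J7=36  J8=89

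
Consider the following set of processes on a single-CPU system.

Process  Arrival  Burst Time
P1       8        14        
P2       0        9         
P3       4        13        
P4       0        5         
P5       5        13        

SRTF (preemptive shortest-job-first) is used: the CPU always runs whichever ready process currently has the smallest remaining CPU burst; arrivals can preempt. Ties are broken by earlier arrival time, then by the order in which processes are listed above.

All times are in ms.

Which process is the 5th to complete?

P1

Schedule: | P4 0-5 | P2 5-14 | P3 14-27 | P5 27-40 | P1 40-54 |
Completion: P1=54  P2=14  P3=27  P4=5  P5=40
Finish order: P4 → P2 → P3 → P5 → P1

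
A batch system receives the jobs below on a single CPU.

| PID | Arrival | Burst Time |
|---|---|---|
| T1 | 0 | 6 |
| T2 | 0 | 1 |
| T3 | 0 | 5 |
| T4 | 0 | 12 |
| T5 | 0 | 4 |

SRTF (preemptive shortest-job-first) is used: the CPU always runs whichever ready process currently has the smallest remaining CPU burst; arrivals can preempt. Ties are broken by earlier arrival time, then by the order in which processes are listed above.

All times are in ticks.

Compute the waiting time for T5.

Timeline: | T2 0-1 | T5 1-5 | T3 5-10 | T1 10-16 | T4 16-28 |
Completion: T1=16  T2=1  T3=10  T4=28  T5=5
Turnaround (C−A): T1=16  T2=1  T3=10  T4=28  T5=5
Waiting(T5) = turnaround − burst = 5 − 4 = 1

1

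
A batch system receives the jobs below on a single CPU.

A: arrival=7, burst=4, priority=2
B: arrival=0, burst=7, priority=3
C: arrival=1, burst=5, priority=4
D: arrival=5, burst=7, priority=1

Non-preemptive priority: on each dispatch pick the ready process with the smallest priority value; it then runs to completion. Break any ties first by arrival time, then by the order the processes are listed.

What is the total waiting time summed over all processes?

Timeline: | B 0-7 | D 7-14 | A 14-18 | C 18-23 |
Completion: A=18  B=7  C=23  D=14
Turnaround (C−A): A=11  B=7  C=22  D=9
Waiting = turnaround − burst: A=7, B=0, C=17, D=2
Total waiting = 7 + 0 + 17 + 2 = 26

26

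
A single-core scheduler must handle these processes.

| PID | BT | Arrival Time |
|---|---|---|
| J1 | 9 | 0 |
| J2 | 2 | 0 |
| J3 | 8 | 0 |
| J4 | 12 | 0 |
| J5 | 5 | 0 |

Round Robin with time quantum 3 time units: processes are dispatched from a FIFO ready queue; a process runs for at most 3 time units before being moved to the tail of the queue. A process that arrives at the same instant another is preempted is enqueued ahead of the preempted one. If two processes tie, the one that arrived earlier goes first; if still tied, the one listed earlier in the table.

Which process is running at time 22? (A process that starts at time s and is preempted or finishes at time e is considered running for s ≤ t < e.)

J4

Gantt: | J1 0-3 | J2 3-5 | J3 5-8 | J4 8-11 | J5 11-14 | J1 14-17 | J3 17-20 | J4 20-23 | J5 23-25 | J1 25-28 | J3 28-30 | J4 30-36 |
Completion: J1=28  J2=5  J3=30  J4=36  J5=25
Turnaround (C−A): J1=28  J2=5  J3=30  J4=36  J5=25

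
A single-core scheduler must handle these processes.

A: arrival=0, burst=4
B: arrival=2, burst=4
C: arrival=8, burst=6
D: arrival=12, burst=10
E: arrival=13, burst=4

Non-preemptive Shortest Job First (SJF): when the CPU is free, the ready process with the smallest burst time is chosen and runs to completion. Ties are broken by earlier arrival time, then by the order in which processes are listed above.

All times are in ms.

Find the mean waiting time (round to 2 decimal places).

Timeline: | A 0-4 | B 4-8 | C 8-14 | E 14-18 | D 18-28 |
Completion: A=4  B=8  C=14  D=28  E=18
Waiting times: A=0, B=2, C=0, D=6, E=1
Average waiting = (0+2+0+6+1) / 5 = 9/5 = 1.80

1.80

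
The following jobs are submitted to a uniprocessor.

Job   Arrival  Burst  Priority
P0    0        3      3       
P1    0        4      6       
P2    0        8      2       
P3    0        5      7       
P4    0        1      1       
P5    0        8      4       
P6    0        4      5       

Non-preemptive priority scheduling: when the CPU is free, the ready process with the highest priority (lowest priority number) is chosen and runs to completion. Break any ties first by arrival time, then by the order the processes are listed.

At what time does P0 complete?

12

Gantt: | P4 0-1 | P2 1-9 | P0 9-12 | P5 12-20 | P6 20-24 | P1 24-28 | P3 28-33 |
Completion: P0=12  P1=28  P2=9  P3=33  P4=1  P5=20  P6=24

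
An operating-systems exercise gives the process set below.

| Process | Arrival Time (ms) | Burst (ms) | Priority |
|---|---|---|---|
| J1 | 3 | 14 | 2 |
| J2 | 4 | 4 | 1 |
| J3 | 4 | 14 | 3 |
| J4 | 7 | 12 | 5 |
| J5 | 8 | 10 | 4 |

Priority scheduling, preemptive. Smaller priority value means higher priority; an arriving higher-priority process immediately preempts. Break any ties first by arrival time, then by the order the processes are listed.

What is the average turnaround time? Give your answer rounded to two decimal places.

Gantt: | idle 0-3 | J1 3-4 | J2 4-8 | J1 8-21 | J3 21-35 | J5 35-45 | J4 45-57 |
Completion: J1=21  J2=8  J3=35  J4=57  J5=45
Turnaround (C−A): J1=18  J2=4  J3=31  J4=50  J5=37
Turnaround times: J1=18, J2=4, J3=31, J4=50, J5=37
Average turnaround = (18+4+31+50+37) / 5 = 140/5 = 28.00

28.00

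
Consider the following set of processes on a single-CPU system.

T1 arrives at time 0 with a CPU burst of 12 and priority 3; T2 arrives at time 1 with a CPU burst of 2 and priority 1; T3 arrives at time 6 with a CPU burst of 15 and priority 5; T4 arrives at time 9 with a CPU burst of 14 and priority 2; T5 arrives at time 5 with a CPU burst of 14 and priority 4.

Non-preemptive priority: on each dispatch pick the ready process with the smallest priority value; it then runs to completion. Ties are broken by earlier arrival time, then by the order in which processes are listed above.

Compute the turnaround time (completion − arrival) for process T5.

37

Gantt: | T1 0-12 | T2 12-14 | T4 14-28 | T5 28-42 | T3 42-57 |
Completion: T1=12  T2=14  T3=57  T4=28  T5=42
Turnaround(T5) = completion − arrival = 42 − 5 = 37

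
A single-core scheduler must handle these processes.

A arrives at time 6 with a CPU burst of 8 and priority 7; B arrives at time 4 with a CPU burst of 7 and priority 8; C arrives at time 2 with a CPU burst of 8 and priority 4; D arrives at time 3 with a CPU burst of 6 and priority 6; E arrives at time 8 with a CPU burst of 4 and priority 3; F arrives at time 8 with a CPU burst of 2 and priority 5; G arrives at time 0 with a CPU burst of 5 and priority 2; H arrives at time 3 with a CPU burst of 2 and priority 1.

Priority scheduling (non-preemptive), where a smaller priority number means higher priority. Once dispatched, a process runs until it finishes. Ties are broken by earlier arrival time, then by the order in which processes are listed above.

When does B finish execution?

42

Gantt: | G 0-5 | H 5-7 | C 7-15 | E 15-19 | F 19-21 | D 21-27 | A 27-35 | B 35-42 |
Completion: A=35  B=42  C=15  D=27  E=19  F=21  G=5  H=7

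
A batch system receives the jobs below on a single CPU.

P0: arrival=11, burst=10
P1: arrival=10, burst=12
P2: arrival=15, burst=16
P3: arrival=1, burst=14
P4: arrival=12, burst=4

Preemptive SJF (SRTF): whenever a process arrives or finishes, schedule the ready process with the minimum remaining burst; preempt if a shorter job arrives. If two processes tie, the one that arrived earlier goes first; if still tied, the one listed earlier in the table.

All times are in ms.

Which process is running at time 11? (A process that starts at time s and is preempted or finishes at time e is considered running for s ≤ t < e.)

P3

Gantt: | idle 0-1 | P3 1-15 | P4 15-19 | P0 19-29 | P1 29-41 | P2 41-57 |
Completion: P0=29  P1=41  P2=57  P3=15  P4=19
Turnaround (C−A): P0=18  P1=31  P2=42  P3=14  P4=7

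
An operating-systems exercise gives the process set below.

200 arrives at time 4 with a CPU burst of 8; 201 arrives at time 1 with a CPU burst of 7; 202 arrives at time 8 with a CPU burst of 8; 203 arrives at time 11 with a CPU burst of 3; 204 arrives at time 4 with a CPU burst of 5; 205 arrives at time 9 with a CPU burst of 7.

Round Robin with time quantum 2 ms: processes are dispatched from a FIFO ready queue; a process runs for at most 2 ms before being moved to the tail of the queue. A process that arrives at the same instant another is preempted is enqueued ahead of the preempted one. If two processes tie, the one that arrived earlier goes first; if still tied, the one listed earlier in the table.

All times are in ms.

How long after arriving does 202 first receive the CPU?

Gantt: | idle 0-1 | 201 1-5 | 200 5-7 | 204 7-9 | 201 9-11 | 200 11-13 | 202 13-15 | 205 15-17 | 204 17-19 | 203 19-21 | 201 21-22 | 200 22-24 | 202 24-26 | 205 26-28 | 204 28-29 | 203 29-30 | 200 30-32 | 202 32-34 | 205 34-36 | 202 36-38 | 205 38-39 |
Completion: 200=32  201=22  202=38  203=30  204=29  205=39
Turnaround (C−A): 200=28  201=21  202=30  203=19  204=25  205=30
Response(202) = first start − arrival = 13 − 8 = 5

5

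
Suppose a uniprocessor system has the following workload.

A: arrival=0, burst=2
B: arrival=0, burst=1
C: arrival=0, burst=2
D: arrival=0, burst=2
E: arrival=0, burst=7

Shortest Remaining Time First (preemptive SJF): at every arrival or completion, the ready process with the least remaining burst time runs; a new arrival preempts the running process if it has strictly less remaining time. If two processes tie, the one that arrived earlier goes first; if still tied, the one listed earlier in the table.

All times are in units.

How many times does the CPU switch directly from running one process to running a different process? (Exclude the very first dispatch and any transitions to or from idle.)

4

Timeline: | B 0-1 | A 1-3 | C 3-5 | D 5-7 | E 7-14 |
Completion: A=3  B=1  C=5  D=7  E=14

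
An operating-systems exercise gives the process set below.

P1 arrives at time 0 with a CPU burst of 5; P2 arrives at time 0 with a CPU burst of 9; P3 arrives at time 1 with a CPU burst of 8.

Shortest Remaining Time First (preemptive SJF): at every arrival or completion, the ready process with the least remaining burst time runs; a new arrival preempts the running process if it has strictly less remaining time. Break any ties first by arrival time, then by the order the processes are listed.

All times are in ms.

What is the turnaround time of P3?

12

Timeline: | P1 0-5 | P3 5-13 | P2 13-22 |
Completion: P1=5  P2=22  P3=13
Turnaround(P3) = completion − arrival = 13 − 1 = 12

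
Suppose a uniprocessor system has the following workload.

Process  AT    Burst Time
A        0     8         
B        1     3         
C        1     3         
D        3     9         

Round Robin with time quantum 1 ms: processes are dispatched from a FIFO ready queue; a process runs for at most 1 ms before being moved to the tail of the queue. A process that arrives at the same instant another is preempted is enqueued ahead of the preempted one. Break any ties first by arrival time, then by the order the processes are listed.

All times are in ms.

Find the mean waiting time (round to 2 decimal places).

Schedule: | A 0-1 | B 1-2 | C 2-3 | A 3-4 | B 4-5 | D 5-6 | C 6-7 | A 7-8 | B 8-9 | D 9-10 | C 10-11 | A 11-12 | D 12-13 | A 13-14 | D 14-15 | A 15-16 | D 16-17 | A 17-18 | D 18-19 | A 19-20 | D 20-23 |
Completion: A=20  B=9  C=11  D=23
Waiting times: A=12, B=5, C=7, D=11
Average waiting = (12+5+7+11) / 4 = 35/4 = 8.75

8.75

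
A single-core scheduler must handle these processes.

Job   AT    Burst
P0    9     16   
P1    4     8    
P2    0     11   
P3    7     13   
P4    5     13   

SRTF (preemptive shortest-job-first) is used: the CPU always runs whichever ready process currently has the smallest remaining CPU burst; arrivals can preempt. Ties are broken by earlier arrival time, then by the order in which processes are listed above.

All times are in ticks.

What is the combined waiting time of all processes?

Schedule: | P2 0-11 | P1 11-19 | P4 19-32 | P3 32-45 | P0 45-61 |
Completion: P0=61  P1=19  P2=11  P3=45  P4=32
Waiting = turnaround − burst: P0=36, P1=7, P2=0, P3=25, P4=14
Total waiting = 36 + 7 + 0 + 25 + 14 = 82

82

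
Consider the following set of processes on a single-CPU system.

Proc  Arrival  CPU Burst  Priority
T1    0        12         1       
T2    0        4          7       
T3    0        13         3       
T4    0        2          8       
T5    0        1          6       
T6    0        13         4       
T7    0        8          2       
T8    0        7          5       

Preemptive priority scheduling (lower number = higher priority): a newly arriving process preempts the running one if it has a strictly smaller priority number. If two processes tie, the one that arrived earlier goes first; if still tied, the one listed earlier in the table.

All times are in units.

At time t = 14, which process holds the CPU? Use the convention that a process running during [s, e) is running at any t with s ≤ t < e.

Schedule: | T1 0-12 | T7 12-20 | T3 20-33 | T6 33-46 | T8 46-53 | T5 53-54 | T2 54-58 | T4 58-60 |
Completion: T1=12  T2=58  T3=33  T4=60  T5=54  T6=46  T7=20  T8=53
Turnaround (C−A): T1=12  T2=58  T3=33  T4=60  T5=54  T6=46  T7=20  T8=53

T7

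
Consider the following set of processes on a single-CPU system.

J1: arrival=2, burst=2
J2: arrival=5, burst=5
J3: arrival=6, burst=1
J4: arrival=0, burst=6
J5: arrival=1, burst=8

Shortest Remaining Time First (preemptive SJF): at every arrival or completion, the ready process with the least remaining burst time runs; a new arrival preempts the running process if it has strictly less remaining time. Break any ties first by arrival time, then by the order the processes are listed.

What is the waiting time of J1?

0

Schedule: | J4 0-2 | J1 2-4 | J4 4-6 | J3 6-7 | J4 7-9 | J2 9-14 | J5 14-22 |
Completion: J1=4  J2=14  J3=7  J4=9  J5=22
Waiting(J1) = turnaround − burst = 2 − 2 = 0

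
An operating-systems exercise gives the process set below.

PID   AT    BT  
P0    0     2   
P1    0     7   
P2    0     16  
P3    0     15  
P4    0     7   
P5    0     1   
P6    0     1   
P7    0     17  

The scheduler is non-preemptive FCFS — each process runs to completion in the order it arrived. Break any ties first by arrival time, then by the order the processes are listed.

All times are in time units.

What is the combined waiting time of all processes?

Gantt: | P0 0-2 | P1 2-9 | P2 9-25 | P3 25-40 | P4 40-47 | P5 47-48 | P6 48-49 | P7 49-66 |
Completion: P0=2  P1=9  P2=25  P3=40  P4=47  P5=48  P6=49  P7=66
Waiting = turnaround − burst: P0=0, P1=2, P2=9, P3=25, P4=40, P5=47, P6=48, P7=49
Total waiting = 0 + 2 + 9 + 25 + 40 + 47 + 48 + 49 = 220

220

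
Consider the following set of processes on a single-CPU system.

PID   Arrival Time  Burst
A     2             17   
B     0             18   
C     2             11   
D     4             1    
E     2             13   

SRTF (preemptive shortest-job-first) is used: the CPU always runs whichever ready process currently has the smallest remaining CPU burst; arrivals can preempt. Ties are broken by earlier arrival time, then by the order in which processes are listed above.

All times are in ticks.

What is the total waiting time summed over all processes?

79

Schedule: | B 0-2 | C 2-4 | D 4-5 | C 5-14 | E 14-27 | B 27-43 | A 43-60 |
Completion: A=60  B=43  C=14  D=5  E=27
Turnaround (C−A): A=58  B=43  C=12  D=1  E=25
Waiting = turnaround − burst: A=41, B=25, C=1, D=0, E=12
Total waiting = 41 + 25 + 1 + 0 + 12 = 79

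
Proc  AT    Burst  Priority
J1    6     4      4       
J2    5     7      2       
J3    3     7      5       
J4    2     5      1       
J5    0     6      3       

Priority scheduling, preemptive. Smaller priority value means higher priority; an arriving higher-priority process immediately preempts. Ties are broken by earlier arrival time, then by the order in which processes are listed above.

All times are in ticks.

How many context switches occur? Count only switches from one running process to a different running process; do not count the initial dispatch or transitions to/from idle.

5

Gantt: | J5 0-2 | J4 2-7 | J2 7-14 | J5 14-18 | J1 18-22 | J3 22-29 |
Completion: J1=22  J2=14  J3=29  J4=7  J5=18
Turnaround (C−A): J1=16  J2=9  J3=26  J4=5  J5=18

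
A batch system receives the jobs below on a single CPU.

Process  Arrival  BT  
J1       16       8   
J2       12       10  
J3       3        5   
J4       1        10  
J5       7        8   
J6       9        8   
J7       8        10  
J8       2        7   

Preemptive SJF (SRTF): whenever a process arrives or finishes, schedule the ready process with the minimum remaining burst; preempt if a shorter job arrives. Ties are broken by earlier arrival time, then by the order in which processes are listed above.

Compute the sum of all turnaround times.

225

Gantt: | idle 0-1 | J4 1-2 | J8 2-3 | J3 3-8 | J8 8-14 | J5 14-22 | J6 22-30 | J1 30-38 | J4 38-47 | J7 47-57 | J2 57-67 |
Completion: J1=38  J2=67  J3=8  J4=47  J5=22  J6=30  J7=57  J8=14
Turnaround (C−A): J1=22  J2=55  J3=5  J4=46  J5=15  J6=21  J7=49  J8=12
Turnaround = completion − arrival: J1=22, J2=55, J3=5, J4=46, J5=15, J6=21, J7=49, J8=12
Total turnaround = 22 + 55 + 5 + 46 + 15 + 21 + 49 + 12 = 225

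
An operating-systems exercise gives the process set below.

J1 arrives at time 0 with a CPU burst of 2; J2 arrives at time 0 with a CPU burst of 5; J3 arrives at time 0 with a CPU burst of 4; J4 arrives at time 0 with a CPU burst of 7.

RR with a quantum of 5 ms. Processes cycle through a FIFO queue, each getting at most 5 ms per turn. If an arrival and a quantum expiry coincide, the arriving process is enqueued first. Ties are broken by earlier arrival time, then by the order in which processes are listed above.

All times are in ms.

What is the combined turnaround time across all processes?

Gantt: | J1 0-2 | J2 2-7 | J3 7-11 | J4 11-18 |
Completion: J1=2  J2=7  J3=11  J4=18
Turnaround (C−A): J1=2  J2=7  J3=11  J4=18
Turnaround = completion − arrival: J1=2, J2=7, J3=11, J4=18
Total turnaround = 2 + 7 + 11 + 18 = 38

38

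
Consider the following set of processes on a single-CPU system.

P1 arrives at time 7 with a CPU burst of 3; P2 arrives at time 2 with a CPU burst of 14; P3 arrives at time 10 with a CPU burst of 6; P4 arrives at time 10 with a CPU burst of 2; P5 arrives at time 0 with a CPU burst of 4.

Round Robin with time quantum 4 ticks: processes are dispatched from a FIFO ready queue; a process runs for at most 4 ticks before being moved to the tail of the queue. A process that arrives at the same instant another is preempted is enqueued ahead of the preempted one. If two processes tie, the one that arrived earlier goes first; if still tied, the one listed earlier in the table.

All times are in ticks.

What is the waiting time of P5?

0

Gantt: | P5 0-4 | P2 4-8 | P1 8-11 | P2 11-15 | P3 15-19 | P4 19-21 | P2 21-25 | P3 25-27 | P2 27-29 |
Completion: P1=11  P2=29  P3=27  P4=21  P5=4
Turnaround (C−A): P1=4  P2=27  P3=17  P4=11  P5=4
Waiting(P5) = turnaround − burst = 4 − 4 = 0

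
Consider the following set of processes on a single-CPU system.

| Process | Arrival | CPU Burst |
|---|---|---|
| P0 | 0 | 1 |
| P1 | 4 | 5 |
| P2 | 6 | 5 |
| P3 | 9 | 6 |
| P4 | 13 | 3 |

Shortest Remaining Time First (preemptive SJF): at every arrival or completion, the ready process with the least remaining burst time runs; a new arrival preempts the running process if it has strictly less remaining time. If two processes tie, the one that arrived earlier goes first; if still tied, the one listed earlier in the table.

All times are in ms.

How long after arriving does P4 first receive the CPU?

1

Gantt: | P0 0-1 | idle 1-4 | P1 4-9 | P2 9-14 | P4 14-17 | P3 17-23 |
Completion: P0=1  P1=9  P2=14  P3=23  P4=17
Response(P4) = first start − arrival = 14 − 13 = 1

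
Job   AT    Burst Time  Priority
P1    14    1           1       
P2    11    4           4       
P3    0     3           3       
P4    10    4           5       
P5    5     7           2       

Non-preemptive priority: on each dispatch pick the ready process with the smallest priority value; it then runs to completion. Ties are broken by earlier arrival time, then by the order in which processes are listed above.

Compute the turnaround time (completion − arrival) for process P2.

Gantt: | P3 0-3 | idle 3-5 | P5 5-12 | P2 12-16 | P1 16-17 | P4 17-21 |
Completion: P1=17  P2=16  P3=3  P4=21  P5=12
Turnaround (C−A): P1=3  P2=5  P3=3  P4=11  P5=7
Turnaround(P2) = completion − arrival = 16 − 11 = 5

5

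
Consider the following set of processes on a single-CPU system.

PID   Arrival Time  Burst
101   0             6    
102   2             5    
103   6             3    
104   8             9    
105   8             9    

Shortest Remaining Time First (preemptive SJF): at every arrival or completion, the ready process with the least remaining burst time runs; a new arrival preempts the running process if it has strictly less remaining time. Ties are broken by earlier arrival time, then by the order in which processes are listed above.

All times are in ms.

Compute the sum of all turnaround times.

60

Schedule: | 101 0-6 | 103 6-9 | 102 9-14 | 104 14-23 | 105 23-32 |
Completion: 101=6  102=14  103=9  104=23  105=32
Turnaround = completion − arrival: 101=6, 102=12, 103=3, 104=15, 105=24
Total turnaround = 6 + 12 + 3 + 15 + 24 = 60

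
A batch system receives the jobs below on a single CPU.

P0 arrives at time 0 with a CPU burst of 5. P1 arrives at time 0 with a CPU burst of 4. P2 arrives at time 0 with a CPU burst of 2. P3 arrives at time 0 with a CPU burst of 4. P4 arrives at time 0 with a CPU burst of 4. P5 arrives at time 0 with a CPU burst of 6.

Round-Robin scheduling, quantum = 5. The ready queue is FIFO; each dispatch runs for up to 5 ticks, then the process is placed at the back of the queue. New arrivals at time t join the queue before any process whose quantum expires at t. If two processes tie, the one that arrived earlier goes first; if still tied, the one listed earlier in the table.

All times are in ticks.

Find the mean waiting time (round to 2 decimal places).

9.83

Schedule: | P0 0-5 | P1 5-9 | P2 9-11 | P3 11-15 | P4 15-19 | P5 19-25 |
Completion: P0=5  P1=9  P2=11  P3=15  P4=19  P5=25
Turnaround (C−A): P0=5  P1=9  P2=11  P3=15  P4=19  P5=25
Waiting times: P0=0, P1=5, P2=9, P3=11, P4=15, P5=19
Average waiting = (0+5+9+11+15+19) / 6 = 59/6 = 9.83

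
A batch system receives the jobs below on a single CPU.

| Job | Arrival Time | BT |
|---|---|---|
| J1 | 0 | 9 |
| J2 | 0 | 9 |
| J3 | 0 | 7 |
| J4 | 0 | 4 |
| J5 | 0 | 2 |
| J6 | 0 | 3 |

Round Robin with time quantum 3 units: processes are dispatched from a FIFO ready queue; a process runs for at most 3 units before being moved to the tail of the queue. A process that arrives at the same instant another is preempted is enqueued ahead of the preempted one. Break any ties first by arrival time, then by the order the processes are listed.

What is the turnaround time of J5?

14

Gantt: | J1 0-3 | J2 3-6 | J3 6-9 | J4 9-12 | J5 12-14 | J6 14-17 | J1 17-20 | J2 20-23 | J3 23-26 | J4 26-27 | J1 27-30 | J2 30-33 | J3 33-34 |
Completion: J1=30  J2=33  J3=34  J4=27  J5=14  J6=17
Turnaround (C−A): J1=30  J2=33  J3=34  J4=27  J5=14  J6=17
Turnaround(J5) = completion − arrival = 14 − 0 = 14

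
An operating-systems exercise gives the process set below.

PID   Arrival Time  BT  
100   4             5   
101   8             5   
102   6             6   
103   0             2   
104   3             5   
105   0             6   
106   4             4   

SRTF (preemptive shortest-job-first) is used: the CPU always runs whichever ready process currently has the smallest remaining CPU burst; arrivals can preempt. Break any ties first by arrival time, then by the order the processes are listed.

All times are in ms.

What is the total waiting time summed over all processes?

Schedule: | 103 0-2 | 105 2-8 | 106 8-12 | 104 12-17 | 100 17-22 | 101 22-27 | 102 27-33 |
Completion: 100=22  101=27  102=33  103=2  104=17  105=8  106=12
Turnaround (C−A): 100=18  101=19  102=27  103=2  104=14  105=8  106=8
Waiting = turnaround − burst: 100=13, 101=14, 102=21, 103=0, 104=9, 105=2, 106=4
Total waiting = 13 + 14 + 21 + 0 + 9 + 2 + 4 = 63

63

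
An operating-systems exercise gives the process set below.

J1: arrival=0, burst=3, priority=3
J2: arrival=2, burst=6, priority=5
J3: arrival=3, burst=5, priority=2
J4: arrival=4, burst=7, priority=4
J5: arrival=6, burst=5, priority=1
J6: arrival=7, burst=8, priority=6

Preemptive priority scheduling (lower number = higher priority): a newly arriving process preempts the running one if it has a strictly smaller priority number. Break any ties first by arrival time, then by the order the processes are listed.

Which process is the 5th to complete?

Schedule: | J1 0-3 | J3 3-6 | J5 6-11 | J3 11-13 | J4 13-20 | J2 20-26 | J6 26-34 |
Completion: J1=3  J2=26  J3=13  J4=20  J5=11  J6=34
Finish order: J1 → J5 → J3 → J4 → J2 → J6

J2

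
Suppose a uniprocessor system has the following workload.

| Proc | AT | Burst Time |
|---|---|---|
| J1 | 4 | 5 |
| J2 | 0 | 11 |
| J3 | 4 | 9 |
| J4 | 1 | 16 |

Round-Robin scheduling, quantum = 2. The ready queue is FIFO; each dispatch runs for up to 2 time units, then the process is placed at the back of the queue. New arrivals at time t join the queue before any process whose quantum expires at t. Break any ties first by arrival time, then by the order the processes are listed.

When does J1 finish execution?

Gantt: | J2 0-2 | J4 2-4 | J2 4-6 | J1 6-8 | J3 8-10 | J4 10-12 | J2 12-14 | J1 14-16 | J3 16-18 | J4 18-20 | J2 20-22 | J1 22-23 | J3 23-25 | J4 25-27 | J2 27-29 | J3 29-31 | J4 31-33 | J2 33-34 | J3 34-35 | J4 35-41 |
Completion: J1=23  J2=34  J3=35  J4=41

23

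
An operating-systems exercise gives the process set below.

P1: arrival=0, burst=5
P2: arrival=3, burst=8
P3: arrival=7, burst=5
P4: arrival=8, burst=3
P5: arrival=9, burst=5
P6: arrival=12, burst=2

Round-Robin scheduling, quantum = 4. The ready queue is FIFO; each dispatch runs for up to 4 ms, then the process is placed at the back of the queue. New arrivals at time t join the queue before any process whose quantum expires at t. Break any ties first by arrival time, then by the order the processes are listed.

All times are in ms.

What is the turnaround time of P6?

Gantt: | P1 0-4 | P2 4-8 | P1 8-9 | P3 9-13 | P4 13-16 | P2 16-20 | P5 20-24 | P6 24-26 | P3 26-27 | P5 27-28 |
Completion: P1=9  P2=20  P3=27  P4=16  P5=28  P6=26
Turnaround (C−A): P1=9  P2=17  P3=20  P4=8  P5=19  P6=14
Turnaround(P6) = completion − arrival = 26 − 12 = 14

14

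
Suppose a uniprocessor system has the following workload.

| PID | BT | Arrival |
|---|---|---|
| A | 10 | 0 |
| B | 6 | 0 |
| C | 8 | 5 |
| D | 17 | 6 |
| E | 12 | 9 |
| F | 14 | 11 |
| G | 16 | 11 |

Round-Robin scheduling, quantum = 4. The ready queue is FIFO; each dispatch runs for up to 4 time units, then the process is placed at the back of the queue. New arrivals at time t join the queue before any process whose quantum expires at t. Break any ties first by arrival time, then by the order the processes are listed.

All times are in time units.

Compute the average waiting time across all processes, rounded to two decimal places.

Timeline: | A 0-4 | B 4-8 | A 8-12 | C 12-16 | D 16-20 | B 20-22 | E 22-26 | F 26-30 | G 30-34 | A 34-36 | C 36-40 | D 40-44 | E 44-48 | F 48-52 | G 52-56 | D 56-60 | E 60-64 | F 64-68 | G 68-72 | D 72-76 | F 76-78 | G 78-82 | D 82-83 |
Completion: A=36  B=22  C=40  D=83  E=64  F=78  G=82
Turnaround (C−A): A=36  B=22  C=35  D=77  E=55  F=67  G=71
Waiting times: A=26, B=16, C=27, D=60, E=43, F=53, G=55
Average waiting = (26+16+27+60+43+53+55) / 7 = 280/7 = 40.00

40.00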